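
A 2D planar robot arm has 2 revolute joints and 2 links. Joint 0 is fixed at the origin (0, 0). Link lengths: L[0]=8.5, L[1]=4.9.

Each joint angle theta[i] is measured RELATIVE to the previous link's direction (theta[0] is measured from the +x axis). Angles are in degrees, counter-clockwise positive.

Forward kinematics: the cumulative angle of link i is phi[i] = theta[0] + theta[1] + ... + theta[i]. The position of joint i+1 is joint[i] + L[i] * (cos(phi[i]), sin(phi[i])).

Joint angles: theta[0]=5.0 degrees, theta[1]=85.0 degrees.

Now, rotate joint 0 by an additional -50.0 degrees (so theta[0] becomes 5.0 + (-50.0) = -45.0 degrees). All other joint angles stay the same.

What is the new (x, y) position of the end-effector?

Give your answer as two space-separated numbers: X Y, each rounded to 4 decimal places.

joint[0] = (0.0000, 0.0000)  (base)
link 0: phi[0] = -45 = -45 deg
  cos(-45 deg) = 0.7071, sin(-45 deg) = -0.7071
  joint[1] = (0.0000, 0.0000) + 8.5 * (0.7071, -0.7071) = (0.0000 + 6.0104, 0.0000 + -6.0104) = (6.0104, -6.0104)
link 1: phi[1] = -45 + 85 = 40 deg
  cos(40 deg) = 0.7660, sin(40 deg) = 0.6428
  joint[2] = (6.0104, -6.0104) + 4.9 * (0.7660, 0.6428) = (6.0104 + 3.7536, -6.0104 + 3.1497) = (9.7640, -2.8607)
End effector: (9.7640, -2.8607)

Answer: 9.7640 -2.8607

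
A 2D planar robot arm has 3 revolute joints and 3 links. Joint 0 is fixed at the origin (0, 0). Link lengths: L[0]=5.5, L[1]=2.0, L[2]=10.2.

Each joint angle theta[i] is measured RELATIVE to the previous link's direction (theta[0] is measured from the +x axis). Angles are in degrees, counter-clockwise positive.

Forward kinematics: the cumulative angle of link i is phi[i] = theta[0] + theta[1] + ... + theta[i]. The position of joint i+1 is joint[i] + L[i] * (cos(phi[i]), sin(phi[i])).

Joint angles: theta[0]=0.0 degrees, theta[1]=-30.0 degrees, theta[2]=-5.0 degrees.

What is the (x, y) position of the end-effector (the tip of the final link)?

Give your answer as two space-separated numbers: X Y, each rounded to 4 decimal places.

Answer: 15.5874 -6.8505

Derivation:
joint[0] = (0.0000, 0.0000)  (base)
link 0: phi[0] = 0 = 0 deg
  cos(0 deg) = 1.0000, sin(0 deg) = 0.0000
  joint[1] = (0.0000, 0.0000) + 5.5 * (1.0000, 0.0000) = (0.0000 + 5.5000, 0.0000 + 0.0000) = (5.5000, 0.0000)
link 1: phi[1] = 0 + -30 = -30 deg
  cos(-30 deg) = 0.8660, sin(-30 deg) = -0.5000
  joint[2] = (5.5000, 0.0000) + 2 * (0.8660, -0.5000) = (5.5000 + 1.7321, 0.0000 + -1.0000) = (7.2321, -1.0000)
link 2: phi[2] = 0 + -30 + -5 = -35 deg
  cos(-35 deg) = 0.8192, sin(-35 deg) = -0.5736
  joint[3] = (7.2321, -1.0000) + 10.2 * (0.8192, -0.5736) = (7.2321 + 8.3554, -1.0000 + -5.8505) = (15.5874, -6.8505)
End effector: (15.5874, -6.8505)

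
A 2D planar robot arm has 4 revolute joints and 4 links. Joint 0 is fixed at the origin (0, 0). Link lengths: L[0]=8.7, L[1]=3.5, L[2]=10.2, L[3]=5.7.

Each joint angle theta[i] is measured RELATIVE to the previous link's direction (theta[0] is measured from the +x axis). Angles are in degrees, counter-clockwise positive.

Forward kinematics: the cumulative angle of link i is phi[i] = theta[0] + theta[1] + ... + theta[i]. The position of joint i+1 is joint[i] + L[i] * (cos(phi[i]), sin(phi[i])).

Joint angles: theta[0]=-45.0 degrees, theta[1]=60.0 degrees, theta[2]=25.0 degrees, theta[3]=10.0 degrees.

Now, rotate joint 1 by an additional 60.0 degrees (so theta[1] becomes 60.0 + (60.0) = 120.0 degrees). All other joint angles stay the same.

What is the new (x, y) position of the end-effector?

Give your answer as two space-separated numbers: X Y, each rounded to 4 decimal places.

joint[0] = (0.0000, 0.0000)  (base)
link 0: phi[0] = -45 = -45 deg
  cos(-45 deg) = 0.7071, sin(-45 deg) = -0.7071
  joint[1] = (0.0000, 0.0000) + 8.7 * (0.7071, -0.7071) = (0.0000 + 6.1518, 0.0000 + -6.1518) = (6.1518, -6.1518)
link 1: phi[1] = -45 + 120 = 75 deg
  cos(75 deg) = 0.2588, sin(75 deg) = 0.9659
  joint[2] = (6.1518, -6.1518) + 3.5 * (0.2588, 0.9659) = (6.1518 + 0.9059, -6.1518 + 3.3807) = (7.0577, -2.7711)
link 2: phi[2] = -45 + 120 + 25 = 100 deg
  cos(100 deg) = -0.1736, sin(100 deg) = 0.9848
  joint[3] = (7.0577, -2.7711) + 10.2 * (-0.1736, 0.9848) = (7.0577 + -1.7712, -2.7711 + 10.0450) = (5.2865, 7.2740)
link 3: phi[3] = -45 + 120 + 25 + 10 = 110 deg
  cos(110 deg) = -0.3420, sin(110 deg) = 0.9397
  joint[4] = (5.2865, 7.2740) + 5.7 * (-0.3420, 0.9397) = (5.2865 + -1.9495, 7.2740 + 5.3562) = (3.3370, 12.6302)
End effector: (3.3370, 12.6302)

Answer: 3.3370 12.6302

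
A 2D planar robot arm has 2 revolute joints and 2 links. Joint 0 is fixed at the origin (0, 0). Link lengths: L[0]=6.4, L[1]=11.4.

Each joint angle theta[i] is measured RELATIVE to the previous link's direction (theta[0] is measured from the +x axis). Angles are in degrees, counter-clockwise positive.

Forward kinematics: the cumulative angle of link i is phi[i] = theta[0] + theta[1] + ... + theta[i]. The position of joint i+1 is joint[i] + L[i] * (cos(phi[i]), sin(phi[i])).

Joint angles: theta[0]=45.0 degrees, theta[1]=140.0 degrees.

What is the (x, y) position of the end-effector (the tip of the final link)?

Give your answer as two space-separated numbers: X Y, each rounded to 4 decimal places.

Answer: -6.8311 3.5319

Derivation:
joint[0] = (0.0000, 0.0000)  (base)
link 0: phi[0] = 45 = 45 deg
  cos(45 deg) = 0.7071, sin(45 deg) = 0.7071
  joint[1] = (0.0000, 0.0000) + 6.4 * (0.7071, 0.7071) = (0.0000 + 4.5255, 0.0000 + 4.5255) = (4.5255, 4.5255)
link 1: phi[1] = 45 + 140 = 185 deg
  cos(185 deg) = -0.9962, sin(185 deg) = -0.0872
  joint[2] = (4.5255, 4.5255) + 11.4 * (-0.9962, -0.0872) = (4.5255 + -11.3566, 4.5255 + -0.9936) = (-6.8311, 3.5319)
End effector: (-6.8311, 3.5319)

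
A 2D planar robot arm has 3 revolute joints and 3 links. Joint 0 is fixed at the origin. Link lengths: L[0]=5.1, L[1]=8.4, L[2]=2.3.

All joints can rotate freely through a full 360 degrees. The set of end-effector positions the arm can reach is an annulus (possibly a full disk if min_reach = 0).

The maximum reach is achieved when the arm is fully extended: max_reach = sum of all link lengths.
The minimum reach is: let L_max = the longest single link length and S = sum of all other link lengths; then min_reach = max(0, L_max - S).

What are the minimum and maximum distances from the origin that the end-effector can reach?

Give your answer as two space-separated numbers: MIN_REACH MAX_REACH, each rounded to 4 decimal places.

Answer: 1.0000 15.8000

Derivation:
Link lengths: [5.1, 8.4, 2.3]
max_reach = 5.1 + 8.4 + 2.3 = 15.8
L_max = max([5.1, 8.4, 2.3]) = 8.4
S (sum of others) = 15.8 - 8.4 = 7.4
min_reach = max(0, 8.4 - 7.4) = max(0, 1) = 1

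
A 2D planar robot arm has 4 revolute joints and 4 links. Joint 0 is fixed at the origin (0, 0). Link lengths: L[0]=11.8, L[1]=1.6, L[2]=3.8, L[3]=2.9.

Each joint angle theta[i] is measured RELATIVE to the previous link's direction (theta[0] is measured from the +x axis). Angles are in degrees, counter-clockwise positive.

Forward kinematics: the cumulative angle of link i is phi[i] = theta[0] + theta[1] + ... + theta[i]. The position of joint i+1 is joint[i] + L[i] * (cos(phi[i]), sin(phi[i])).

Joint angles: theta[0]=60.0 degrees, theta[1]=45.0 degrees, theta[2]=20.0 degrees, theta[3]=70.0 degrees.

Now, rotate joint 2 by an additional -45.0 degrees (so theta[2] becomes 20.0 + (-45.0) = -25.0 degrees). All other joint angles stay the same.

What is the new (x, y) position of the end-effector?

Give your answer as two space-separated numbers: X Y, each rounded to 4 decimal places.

Answer: 3.6343 16.9569

Derivation:
joint[0] = (0.0000, 0.0000)  (base)
link 0: phi[0] = 60 = 60 deg
  cos(60 deg) = 0.5000, sin(60 deg) = 0.8660
  joint[1] = (0.0000, 0.0000) + 11.8 * (0.5000, 0.8660) = (0.0000 + 5.9000, 0.0000 + 10.2191) = (5.9000, 10.2191)
link 1: phi[1] = 60 + 45 = 105 deg
  cos(105 deg) = -0.2588, sin(105 deg) = 0.9659
  joint[2] = (5.9000, 10.2191) + 1.6 * (-0.2588, 0.9659) = (5.9000 + -0.4141, 10.2191 + 1.5455) = (5.4859, 11.7646)
link 2: phi[2] = 60 + 45 + -25 = 80 deg
  cos(80 deg) = 0.1736, sin(80 deg) = 0.9848
  joint[3] = (5.4859, 11.7646) + 3.8 * (0.1736, 0.9848) = (5.4859 + 0.6599, 11.7646 + 3.7423) = (6.1458, 15.5069)
link 3: phi[3] = 60 + 45 + -25 + 70 = 150 deg
  cos(150 deg) = -0.8660, sin(150 deg) = 0.5000
  joint[4] = (6.1458, 15.5069) + 2.9 * (-0.8660, 0.5000) = (6.1458 + -2.5115, 15.5069 + 1.4500) = (3.6343, 16.9569)
End effector: (3.6343, 16.9569)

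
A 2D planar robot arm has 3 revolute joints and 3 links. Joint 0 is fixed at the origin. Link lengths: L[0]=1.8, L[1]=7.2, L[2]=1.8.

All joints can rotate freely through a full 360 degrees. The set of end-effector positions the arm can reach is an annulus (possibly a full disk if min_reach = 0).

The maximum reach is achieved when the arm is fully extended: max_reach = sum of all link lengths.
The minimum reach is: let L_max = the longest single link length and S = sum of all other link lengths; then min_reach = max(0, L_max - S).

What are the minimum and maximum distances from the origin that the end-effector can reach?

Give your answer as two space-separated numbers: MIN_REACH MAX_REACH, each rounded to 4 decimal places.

Link lengths: [1.8, 7.2, 1.8]
max_reach = 1.8 + 7.2 + 1.8 = 10.8
L_max = max([1.8, 7.2, 1.8]) = 7.2
S (sum of others) = 10.8 - 7.2 = 3.6
min_reach = max(0, 7.2 - 3.6) = max(0, 3.6) = 3.6

Answer: 3.6000 10.8000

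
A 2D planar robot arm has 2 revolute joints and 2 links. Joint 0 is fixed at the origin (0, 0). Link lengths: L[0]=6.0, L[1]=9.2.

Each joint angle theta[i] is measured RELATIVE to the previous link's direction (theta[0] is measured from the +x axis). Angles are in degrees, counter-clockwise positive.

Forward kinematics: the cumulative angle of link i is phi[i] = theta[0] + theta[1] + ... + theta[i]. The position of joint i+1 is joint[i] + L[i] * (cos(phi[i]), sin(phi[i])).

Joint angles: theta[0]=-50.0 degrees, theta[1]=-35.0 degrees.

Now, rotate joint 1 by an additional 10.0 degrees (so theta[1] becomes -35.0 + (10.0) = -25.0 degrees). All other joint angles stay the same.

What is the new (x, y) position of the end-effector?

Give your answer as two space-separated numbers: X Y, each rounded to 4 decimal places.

Answer: 6.2379 -13.4828

Derivation:
joint[0] = (0.0000, 0.0000)  (base)
link 0: phi[0] = -50 = -50 deg
  cos(-50 deg) = 0.6428, sin(-50 deg) = -0.7660
  joint[1] = (0.0000, 0.0000) + 6 * (0.6428, -0.7660) = (0.0000 + 3.8567, 0.0000 + -4.5963) = (3.8567, -4.5963)
link 1: phi[1] = -50 + -25 = -75 deg
  cos(-75 deg) = 0.2588, sin(-75 deg) = -0.9659
  joint[2] = (3.8567, -4.5963) + 9.2 * (0.2588, -0.9659) = (3.8567 + 2.3811, -4.5963 + -8.8865) = (6.2379, -13.4828)
End effector: (6.2379, -13.4828)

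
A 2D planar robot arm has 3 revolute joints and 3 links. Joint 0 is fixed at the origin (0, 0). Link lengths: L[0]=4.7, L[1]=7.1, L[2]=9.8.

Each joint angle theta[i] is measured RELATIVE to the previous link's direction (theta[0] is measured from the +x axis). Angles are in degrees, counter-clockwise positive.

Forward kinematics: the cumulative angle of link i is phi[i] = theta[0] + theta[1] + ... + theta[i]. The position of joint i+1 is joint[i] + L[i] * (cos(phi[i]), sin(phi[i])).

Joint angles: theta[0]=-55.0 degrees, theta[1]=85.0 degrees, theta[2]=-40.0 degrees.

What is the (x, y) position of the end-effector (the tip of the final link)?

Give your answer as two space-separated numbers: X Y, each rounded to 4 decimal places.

joint[0] = (0.0000, 0.0000)  (base)
link 0: phi[0] = -55 = -55 deg
  cos(-55 deg) = 0.5736, sin(-55 deg) = -0.8192
  joint[1] = (0.0000, 0.0000) + 4.7 * (0.5736, -0.8192) = (0.0000 + 2.6958, 0.0000 + -3.8500) = (2.6958, -3.8500)
link 1: phi[1] = -55 + 85 = 30 deg
  cos(30 deg) = 0.8660, sin(30 deg) = 0.5000
  joint[2] = (2.6958, -3.8500) + 7.1 * (0.8660, 0.5000) = (2.6958 + 6.1488, -3.8500 + 3.5500) = (8.8446, -0.3000)
link 2: phi[2] = -55 + 85 + -40 = -10 deg
  cos(-10 deg) = 0.9848, sin(-10 deg) = -0.1736
  joint[3] = (8.8446, -0.3000) + 9.8 * (0.9848, -0.1736) = (8.8446 + 9.6511, -0.3000 + -1.7018) = (18.4957, -2.0018)
End effector: (18.4957, -2.0018)

Answer: 18.4957 -2.0018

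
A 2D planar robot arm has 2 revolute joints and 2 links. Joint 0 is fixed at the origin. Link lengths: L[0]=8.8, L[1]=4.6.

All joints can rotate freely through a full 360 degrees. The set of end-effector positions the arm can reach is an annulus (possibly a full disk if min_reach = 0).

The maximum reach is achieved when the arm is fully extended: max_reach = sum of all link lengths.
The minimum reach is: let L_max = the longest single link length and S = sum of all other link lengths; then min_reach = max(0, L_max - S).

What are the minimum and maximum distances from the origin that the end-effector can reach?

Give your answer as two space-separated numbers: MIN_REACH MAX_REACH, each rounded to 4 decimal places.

Link lengths: [8.8, 4.6]
max_reach = 8.8 + 4.6 = 13.4
L_max = max([8.8, 4.6]) = 8.8
S (sum of others) = 13.4 - 8.8 = 4.6
min_reach = max(0, 8.8 - 4.6) = max(0, 4.2) = 4.2

Answer: 4.2000 13.4000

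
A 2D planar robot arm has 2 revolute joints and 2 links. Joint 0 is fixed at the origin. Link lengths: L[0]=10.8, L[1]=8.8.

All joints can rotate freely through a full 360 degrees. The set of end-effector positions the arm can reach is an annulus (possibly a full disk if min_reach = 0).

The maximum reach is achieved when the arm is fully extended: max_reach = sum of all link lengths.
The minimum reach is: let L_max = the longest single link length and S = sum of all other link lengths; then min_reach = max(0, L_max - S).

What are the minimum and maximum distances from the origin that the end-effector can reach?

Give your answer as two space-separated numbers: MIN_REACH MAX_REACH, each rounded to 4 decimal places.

Link lengths: [10.8, 8.8]
max_reach = 10.8 + 8.8 = 19.6
L_max = max([10.8, 8.8]) = 10.8
S (sum of others) = 19.6 - 10.8 = 8.8
min_reach = max(0, 10.8 - 8.8) = max(0, 2) = 2

Answer: 2.0000 19.6000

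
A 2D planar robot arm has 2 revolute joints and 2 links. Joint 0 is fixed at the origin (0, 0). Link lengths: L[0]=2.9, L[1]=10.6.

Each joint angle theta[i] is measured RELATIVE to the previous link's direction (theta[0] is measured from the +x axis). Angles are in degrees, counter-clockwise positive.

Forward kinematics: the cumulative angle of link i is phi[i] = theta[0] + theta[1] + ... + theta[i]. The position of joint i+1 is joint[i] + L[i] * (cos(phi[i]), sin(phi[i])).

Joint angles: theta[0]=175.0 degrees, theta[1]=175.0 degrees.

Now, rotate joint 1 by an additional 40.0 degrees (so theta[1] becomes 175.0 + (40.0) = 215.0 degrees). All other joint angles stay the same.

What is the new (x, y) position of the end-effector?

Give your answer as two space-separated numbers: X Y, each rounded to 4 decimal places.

Answer: 6.2909 5.5528

Derivation:
joint[0] = (0.0000, 0.0000)  (base)
link 0: phi[0] = 175 = 175 deg
  cos(175 deg) = -0.9962, sin(175 deg) = 0.0872
  joint[1] = (0.0000, 0.0000) + 2.9 * (-0.9962, 0.0872) = (0.0000 + -2.8890, 0.0000 + 0.2528) = (-2.8890, 0.2528)
link 1: phi[1] = 175 + 215 = 390 deg
  cos(390 deg) = 0.8660, sin(390 deg) = 0.5000
  joint[2] = (-2.8890, 0.2528) + 10.6 * (0.8660, 0.5000) = (-2.8890 + 9.1799, 0.2528 + 5.3000) = (6.2909, 5.5528)
End effector: (6.2909, 5.5528)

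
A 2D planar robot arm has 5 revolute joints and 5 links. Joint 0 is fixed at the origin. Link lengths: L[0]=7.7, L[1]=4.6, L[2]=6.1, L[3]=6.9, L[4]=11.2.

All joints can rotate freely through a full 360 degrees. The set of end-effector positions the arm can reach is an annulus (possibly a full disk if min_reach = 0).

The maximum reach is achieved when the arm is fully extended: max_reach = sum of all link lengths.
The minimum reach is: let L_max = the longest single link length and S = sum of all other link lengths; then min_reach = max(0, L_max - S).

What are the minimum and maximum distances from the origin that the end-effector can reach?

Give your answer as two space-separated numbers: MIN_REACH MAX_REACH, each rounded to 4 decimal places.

Link lengths: [7.7, 4.6, 6.1, 6.9, 11.2]
max_reach = 7.7 + 4.6 + 6.1 + 6.9 + 11.2 = 36.5
L_max = max([7.7, 4.6, 6.1, 6.9, 11.2]) = 11.2
S (sum of others) = 36.5 - 11.2 = 25.3
min_reach = max(0, 11.2 - 25.3) = max(0, -14.1) = 0

Answer: 0.0000 36.5000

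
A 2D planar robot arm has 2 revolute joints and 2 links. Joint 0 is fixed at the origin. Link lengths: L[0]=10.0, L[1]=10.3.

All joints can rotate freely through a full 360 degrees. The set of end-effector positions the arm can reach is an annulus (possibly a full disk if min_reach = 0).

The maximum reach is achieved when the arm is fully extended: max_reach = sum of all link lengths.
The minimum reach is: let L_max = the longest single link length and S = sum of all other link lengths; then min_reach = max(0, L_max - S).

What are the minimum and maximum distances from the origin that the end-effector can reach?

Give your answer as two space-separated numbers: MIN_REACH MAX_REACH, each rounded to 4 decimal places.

Answer: 0.3000 20.3000

Derivation:
Link lengths: [10.0, 10.3]
max_reach = 10 + 10.3 = 20.3
L_max = max([10.0, 10.3]) = 10.3
S (sum of others) = 20.3 - 10.3 = 10
min_reach = max(0, 10.3 - 10) = max(0, 0.3) = 0.3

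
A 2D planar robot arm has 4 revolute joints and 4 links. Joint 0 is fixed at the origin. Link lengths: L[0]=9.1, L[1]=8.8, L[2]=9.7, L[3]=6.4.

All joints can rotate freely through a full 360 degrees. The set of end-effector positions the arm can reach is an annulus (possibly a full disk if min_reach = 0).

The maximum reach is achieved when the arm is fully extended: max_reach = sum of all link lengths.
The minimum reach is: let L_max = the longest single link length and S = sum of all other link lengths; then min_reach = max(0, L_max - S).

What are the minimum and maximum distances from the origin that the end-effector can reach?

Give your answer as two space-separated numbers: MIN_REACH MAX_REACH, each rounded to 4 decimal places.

Answer: 0.0000 34.0000

Derivation:
Link lengths: [9.1, 8.8, 9.7, 6.4]
max_reach = 9.1 + 8.8 + 9.7 + 6.4 = 34
L_max = max([9.1, 8.8, 9.7, 6.4]) = 9.7
S (sum of others) = 34 - 9.7 = 24.3
min_reach = max(0, 9.7 - 24.3) = max(0, -14.6) = 0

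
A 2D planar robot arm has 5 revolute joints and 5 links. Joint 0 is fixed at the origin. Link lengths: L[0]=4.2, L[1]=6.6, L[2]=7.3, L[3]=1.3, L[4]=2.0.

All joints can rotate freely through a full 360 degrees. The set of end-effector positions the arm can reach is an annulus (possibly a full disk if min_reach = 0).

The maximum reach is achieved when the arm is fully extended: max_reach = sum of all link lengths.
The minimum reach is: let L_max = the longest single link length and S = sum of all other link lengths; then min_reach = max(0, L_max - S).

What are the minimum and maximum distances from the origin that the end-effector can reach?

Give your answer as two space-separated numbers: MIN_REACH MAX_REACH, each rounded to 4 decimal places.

Answer: 0.0000 21.4000

Derivation:
Link lengths: [4.2, 6.6, 7.3, 1.3, 2.0]
max_reach = 4.2 + 6.6 + 7.3 + 1.3 + 2 = 21.4
L_max = max([4.2, 6.6, 7.3, 1.3, 2.0]) = 7.3
S (sum of others) = 21.4 - 7.3 = 14.1
min_reach = max(0, 7.3 - 14.1) = max(0, -6.8) = 0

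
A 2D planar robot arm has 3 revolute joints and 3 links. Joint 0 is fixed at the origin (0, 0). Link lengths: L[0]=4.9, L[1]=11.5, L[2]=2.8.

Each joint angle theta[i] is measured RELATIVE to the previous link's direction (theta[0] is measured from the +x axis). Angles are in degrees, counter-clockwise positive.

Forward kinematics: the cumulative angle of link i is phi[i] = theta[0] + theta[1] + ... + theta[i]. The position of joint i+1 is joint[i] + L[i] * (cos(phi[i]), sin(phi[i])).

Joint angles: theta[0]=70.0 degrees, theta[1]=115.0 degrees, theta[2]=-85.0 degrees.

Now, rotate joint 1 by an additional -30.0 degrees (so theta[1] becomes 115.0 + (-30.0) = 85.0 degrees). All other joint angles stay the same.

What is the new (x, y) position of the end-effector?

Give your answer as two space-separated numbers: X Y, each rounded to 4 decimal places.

joint[0] = (0.0000, 0.0000)  (base)
link 0: phi[0] = 70 = 70 deg
  cos(70 deg) = 0.3420, sin(70 deg) = 0.9397
  joint[1] = (0.0000, 0.0000) + 4.9 * (0.3420, 0.9397) = (0.0000 + 1.6759, 0.0000 + 4.6045) = (1.6759, 4.6045)
link 1: phi[1] = 70 + 85 = 155 deg
  cos(155 deg) = -0.9063, sin(155 deg) = 0.4226
  joint[2] = (1.6759, 4.6045) + 11.5 * (-0.9063, 0.4226) = (1.6759 + -10.4225, 4.6045 + 4.8601) = (-8.7466, 9.4646)
link 2: phi[2] = 70 + 85 + -85 = 70 deg
  cos(70 deg) = 0.3420, sin(70 deg) = 0.9397
  joint[3] = (-8.7466, 9.4646) + 2.8 * (0.3420, 0.9397) = (-8.7466 + 0.9577, 9.4646 + 2.6311) = (-7.7890, 12.0957)
End effector: (-7.7890, 12.0957)

Answer: -7.7890 12.0957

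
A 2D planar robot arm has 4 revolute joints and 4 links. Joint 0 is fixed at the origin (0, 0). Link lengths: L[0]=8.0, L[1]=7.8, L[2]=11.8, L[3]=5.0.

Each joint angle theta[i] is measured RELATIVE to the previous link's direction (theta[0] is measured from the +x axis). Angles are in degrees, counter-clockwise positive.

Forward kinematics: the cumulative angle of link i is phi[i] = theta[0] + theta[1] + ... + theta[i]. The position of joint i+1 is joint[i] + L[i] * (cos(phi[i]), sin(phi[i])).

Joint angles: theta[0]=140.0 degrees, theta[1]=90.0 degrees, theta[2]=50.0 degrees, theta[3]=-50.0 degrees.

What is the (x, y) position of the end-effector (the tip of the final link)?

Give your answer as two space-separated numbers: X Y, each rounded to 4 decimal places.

joint[0] = (0.0000, 0.0000)  (base)
link 0: phi[0] = 140 = 140 deg
  cos(140 deg) = -0.7660, sin(140 deg) = 0.6428
  joint[1] = (0.0000, 0.0000) + 8 * (-0.7660, 0.6428) = (0.0000 + -6.1284, 0.0000 + 5.1423) = (-6.1284, 5.1423)
link 1: phi[1] = 140 + 90 = 230 deg
  cos(230 deg) = -0.6428, sin(230 deg) = -0.7660
  joint[2] = (-6.1284, 5.1423) + 7.8 * (-0.6428, -0.7660) = (-6.1284 + -5.0137, 5.1423 + -5.9751) = (-11.1421, -0.8328)
link 2: phi[2] = 140 + 90 + 50 = 280 deg
  cos(280 deg) = 0.1736, sin(280 deg) = -0.9848
  joint[3] = (-11.1421, -0.8328) + 11.8 * (0.1736, -0.9848) = (-11.1421 + 2.0490, -0.8328 + -11.6207) = (-9.0931, -12.4536)
link 3: phi[3] = 140 + 90 + 50 + -50 = 230 deg
  cos(230 deg) = -0.6428, sin(230 deg) = -0.7660
  joint[4] = (-9.0931, -12.4536) + 5 * (-0.6428, -0.7660) = (-9.0931 + -3.2139, -12.4536 + -3.8302) = (-12.3070, -16.2838)
End effector: (-12.3070, -16.2838)

Answer: -12.3070 -16.2838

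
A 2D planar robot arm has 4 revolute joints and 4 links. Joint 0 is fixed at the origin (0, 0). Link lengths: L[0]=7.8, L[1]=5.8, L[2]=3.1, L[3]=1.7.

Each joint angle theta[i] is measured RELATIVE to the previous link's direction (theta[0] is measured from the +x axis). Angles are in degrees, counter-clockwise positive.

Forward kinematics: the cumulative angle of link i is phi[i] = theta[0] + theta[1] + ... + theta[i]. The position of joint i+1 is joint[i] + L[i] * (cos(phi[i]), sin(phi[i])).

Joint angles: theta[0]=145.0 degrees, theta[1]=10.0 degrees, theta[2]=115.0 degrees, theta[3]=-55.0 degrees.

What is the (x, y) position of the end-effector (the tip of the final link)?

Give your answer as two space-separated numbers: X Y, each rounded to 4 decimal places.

joint[0] = (0.0000, 0.0000)  (base)
link 0: phi[0] = 145 = 145 deg
  cos(145 deg) = -0.8192, sin(145 deg) = 0.5736
  joint[1] = (0.0000, 0.0000) + 7.8 * (-0.8192, 0.5736) = (0.0000 + -6.3894, 0.0000 + 4.4739) = (-6.3894, 4.4739)
link 1: phi[1] = 145 + 10 = 155 deg
  cos(155 deg) = -0.9063, sin(155 deg) = 0.4226
  joint[2] = (-6.3894, 4.4739) + 5.8 * (-0.9063, 0.4226) = (-6.3894 + -5.2566, 4.4739 + 2.4512) = (-11.6460, 6.9251)
link 2: phi[2] = 145 + 10 + 115 = 270 deg
  cos(270 deg) = -0.0000, sin(270 deg) = -1.0000
  joint[3] = (-11.6460, 6.9251) + 3.1 * (-0.0000, -1.0000) = (-11.6460 + -0.0000, 6.9251 + -3.1000) = (-11.6460, 3.8251)
link 3: phi[3] = 145 + 10 + 115 + -55 = 215 deg
  cos(215 deg) = -0.8192, sin(215 deg) = -0.5736
  joint[4] = (-11.6460, 3.8251) + 1.7 * (-0.8192, -0.5736) = (-11.6460 + -1.3926, 3.8251 + -0.9751) = (-13.0385, 2.8500)
End effector: (-13.0385, 2.8500)

Answer: -13.0385 2.8500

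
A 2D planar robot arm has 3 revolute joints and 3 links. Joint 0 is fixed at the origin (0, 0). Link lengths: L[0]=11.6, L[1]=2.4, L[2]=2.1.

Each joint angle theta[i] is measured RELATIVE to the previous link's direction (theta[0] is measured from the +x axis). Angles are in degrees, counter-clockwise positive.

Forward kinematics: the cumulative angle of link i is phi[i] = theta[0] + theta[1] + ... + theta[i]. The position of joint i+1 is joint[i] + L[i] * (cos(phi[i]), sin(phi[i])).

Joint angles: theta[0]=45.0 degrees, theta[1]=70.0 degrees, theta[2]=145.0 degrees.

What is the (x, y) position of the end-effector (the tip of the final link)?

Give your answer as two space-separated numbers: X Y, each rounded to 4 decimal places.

joint[0] = (0.0000, 0.0000)  (base)
link 0: phi[0] = 45 = 45 deg
  cos(45 deg) = 0.7071, sin(45 deg) = 0.7071
  joint[1] = (0.0000, 0.0000) + 11.6 * (0.7071, 0.7071) = (0.0000 + 8.2024, 0.0000 + 8.2024) = (8.2024, 8.2024)
link 1: phi[1] = 45 + 70 = 115 deg
  cos(115 deg) = -0.4226, sin(115 deg) = 0.9063
  joint[2] = (8.2024, 8.2024) + 2.4 * (-0.4226, 0.9063) = (8.2024 + -1.0143, 8.2024 + 2.1751) = (7.1882, 10.3776)
link 2: phi[2] = 45 + 70 + 145 = 260 deg
  cos(260 deg) = -0.1736, sin(260 deg) = -0.9848
  joint[3] = (7.1882, 10.3776) + 2.1 * (-0.1736, -0.9848) = (7.1882 + -0.3647, 10.3776 + -2.0681) = (6.8235, 8.3095)
End effector: (6.8235, 8.3095)

Answer: 6.8235 8.3095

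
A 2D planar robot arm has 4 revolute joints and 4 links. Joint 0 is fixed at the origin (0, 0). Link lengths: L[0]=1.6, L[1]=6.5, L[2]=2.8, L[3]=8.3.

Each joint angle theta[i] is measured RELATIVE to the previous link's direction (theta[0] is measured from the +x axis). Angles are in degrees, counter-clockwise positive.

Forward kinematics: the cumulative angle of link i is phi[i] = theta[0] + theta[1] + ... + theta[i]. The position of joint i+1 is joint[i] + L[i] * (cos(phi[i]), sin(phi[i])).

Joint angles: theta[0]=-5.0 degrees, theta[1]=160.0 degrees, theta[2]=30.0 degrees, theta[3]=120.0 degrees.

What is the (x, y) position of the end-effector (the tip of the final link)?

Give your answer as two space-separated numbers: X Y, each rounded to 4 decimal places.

joint[0] = (0.0000, 0.0000)  (base)
link 0: phi[0] = -5 = -5 deg
  cos(-5 deg) = 0.9962, sin(-5 deg) = -0.0872
  joint[1] = (0.0000, 0.0000) + 1.6 * (0.9962, -0.0872) = (0.0000 + 1.5939, 0.0000 + -0.1394) = (1.5939, -0.1394)
link 1: phi[1] = -5 + 160 = 155 deg
  cos(155 deg) = -0.9063, sin(155 deg) = 0.4226
  joint[2] = (1.5939, -0.1394) + 6.5 * (-0.9063, 0.4226) = (1.5939 + -5.8910, -0.1394 + 2.7470) = (-4.2971, 2.6076)
link 2: phi[2] = -5 + 160 + 30 = 185 deg
  cos(185 deg) = -0.9962, sin(185 deg) = -0.0872
  joint[3] = (-4.2971, 2.6076) + 2.8 * (-0.9962, -0.0872) = (-4.2971 + -2.7893, 2.6076 + -0.2440) = (-7.0864, 2.3635)
link 3: phi[3] = -5 + 160 + 30 + 120 = 305 deg
  cos(305 deg) = 0.5736, sin(305 deg) = -0.8192
  joint[4] = (-7.0864, 2.3635) + 8.3 * (0.5736, -0.8192) = (-7.0864 + 4.7607, 2.3635 + -6.7990) = (-2.3257, -4.4354)
End effector: (-2.3257, -4.4354)

Answer: -2.3257 -4.4354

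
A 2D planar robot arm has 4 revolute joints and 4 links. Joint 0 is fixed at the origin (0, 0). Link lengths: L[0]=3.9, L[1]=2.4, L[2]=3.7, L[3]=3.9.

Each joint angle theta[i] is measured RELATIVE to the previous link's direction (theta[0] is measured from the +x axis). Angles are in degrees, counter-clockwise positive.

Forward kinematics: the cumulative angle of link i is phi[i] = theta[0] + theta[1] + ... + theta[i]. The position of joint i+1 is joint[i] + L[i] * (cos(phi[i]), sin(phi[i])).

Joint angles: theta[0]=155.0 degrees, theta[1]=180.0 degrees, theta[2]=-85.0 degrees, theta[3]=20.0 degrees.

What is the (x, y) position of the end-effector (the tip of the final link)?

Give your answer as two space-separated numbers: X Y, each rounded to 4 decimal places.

Answer: -2.6249 -6.7429

Derivation:
joint[0] = (0.0000, 0.0000)  (base)
link 0: phi[0] = 155 = 155 deg
  cos(155 deg) = -0.9063, sin(155 deg) = 0.4226
  joint[1] = (0.0000, 0.0000) + 3.9 * (-0.9063, 0.4226) = (0.0000 + -3.5346, 0.0000 + 1.6482) = (-3.5346, 1.6482)
link 1: phi[1] = 155 + 180 = 335 deg
  cos(335 deg) = 0.9063, sin(335 deg) = -0.4226
  joint[2] = (-3.5346, 1.6482) + 2.4 * (0.9063, -0.4226) = (-3.5346 + 2.1751, 1.6482 + -1.0143) = (-1.3595, 0.6339)
link 2: phi[2] = 155 + 180 + -85 = 250 deg
  cos(250 deg) = -0.3420, sin(250 deg) = -0.9397
  joint[3] = (-1.3595, 0.6339) + 3.7 * (-0.3420, -0.9397) = (-1.3595 + -1.2655, 0.6339 + -3.4769) = (-2.6249, -2.8429)
link 3: phi[3] = 155 + 180 + -85 + 20 = 270 deg
  cos(270 deg) = -0.0000, sin(270 deg) = -1.0000
  joint[4] = (-2.6249, -2.8429) + 3.9 * (-0.0000, -1.0000) = (-2.6249 + -0.0000, -2.8429 + -3.9000) = (-2.6249, -6.7429)
End effector: (-2.6249, -6.7429)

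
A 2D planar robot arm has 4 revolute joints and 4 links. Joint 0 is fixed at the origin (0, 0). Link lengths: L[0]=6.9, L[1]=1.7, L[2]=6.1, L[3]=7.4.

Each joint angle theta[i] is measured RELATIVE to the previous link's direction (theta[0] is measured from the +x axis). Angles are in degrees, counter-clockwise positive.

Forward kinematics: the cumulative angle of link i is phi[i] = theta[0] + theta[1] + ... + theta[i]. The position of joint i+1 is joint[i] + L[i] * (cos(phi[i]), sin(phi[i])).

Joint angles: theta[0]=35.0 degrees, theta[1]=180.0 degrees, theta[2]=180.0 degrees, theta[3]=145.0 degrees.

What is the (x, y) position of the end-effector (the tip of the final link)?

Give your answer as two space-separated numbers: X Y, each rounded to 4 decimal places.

joint[0] = (0.0000, 0.0000)  (base)
link 0: phi[0] = 35 = 35 deg
  cos(35 deg) = 0.8192, sin(35 deg) = 0.5736
  joint[1] = (0.0000, 0.0000) + 6.9 * (0.8192, 0.5736) = (0.0000 + 5.6521, 0.0000 + 3.9577) = (5.6521, 3.9577)
link 1: phi[1] = 35 + 180 = 215 deg
  cos(215 deg) = -0.8192, sin(215 deg) = -0.5736
  joint[2] = (5.6521, 3.9577) + 1.7 * (-0.8192, -0.5736) = (5.6521 + -1.3926, 3.9577 + -0.9751) = (4.2596, 2.9826)
link 2: phi[2] = 35 + 180 + 180 = 395 deg
  cos(395 deg) = 0.8192, sin(395 deg) = 0.5736
  joint[3] = (4.2596, 2.9826) + 6.1 * (0.8192, 0.5736) = (4.2596 + 4.9968, 2.9826 + 3.4988) = (9.2564, 6.4814)
link 3: phi[3] = 35 + 180 + 180 + 145 = 540 deg
  cos(540 deg) = -1.0000, sin(540 deg) = 0.0000
  joint[4] = (9.2564, 6.4814) + 7.4 * (-1.0000, 0.0000) = (9.2564 + -7.4000, 6.4814 + 0.0000) = (1.8564, 6.4814)
End effector: (1.8564, 6.4814)

Answer: 1.8564 6.4814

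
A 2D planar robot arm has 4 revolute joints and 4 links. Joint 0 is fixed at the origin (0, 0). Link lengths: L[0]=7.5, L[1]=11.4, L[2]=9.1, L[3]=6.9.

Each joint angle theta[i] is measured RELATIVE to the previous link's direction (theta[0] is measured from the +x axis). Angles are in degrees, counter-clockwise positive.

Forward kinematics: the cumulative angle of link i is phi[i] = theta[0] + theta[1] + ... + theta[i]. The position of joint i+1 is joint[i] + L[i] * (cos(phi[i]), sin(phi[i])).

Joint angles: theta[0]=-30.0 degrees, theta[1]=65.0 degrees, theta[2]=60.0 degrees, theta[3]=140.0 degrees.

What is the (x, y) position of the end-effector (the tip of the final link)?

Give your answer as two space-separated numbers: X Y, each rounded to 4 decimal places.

joint[0] = (0.0000, 0.0000)  (base)
link 0: phi[0] = -30 = -30 deg
  cos(-30 deg) = 0.8660, sin(-30 deg) = -0.5000
  joint[1] = (0.0000, 0.0000) + 7.5 * (0.8660, -0.5000) = (0.0000 + 6.4952, 0.0000 + -3.7500) = (6.4952, -3.7500)
link 1: phi[1] = -30 + 65 = 35 deg
  cos(35 deg) = 0.8192, sin(35 deg) = 0.5736
  joint[2] = (6.4952, -3.7500) + 11.4 * (0.8192, 0.5736) = (6.4952 + 9.3383, -3.7500 + 6.5388) = (15.8335, 2.7888)
link 2: phi[2] = -30 + 65 + 60 = 95 deg
  cos(95 deg) = -0.0872, sin(95 deg) = 0.9962
  joint[3] = (15.8335, 2.7888) + 9.1 * (-0.0872, 0.9962) = (15.8335 + -0.7931, 2.7888 + 9.0654) = (15.0404, 11.8541)
link 3: phi[3] = -30 + 65 + 60 + 140 = 235 deg
  cos(235 deg) = -0.5736, sin(235 deg) = -0.8192
  joint[4] = (15.0404, 11.8541) + 6.9 * (-0.5736, -0.8192) = (15.0404 + -3.9577, 11.8541 + -5.6521) = (11.0827, 6.2020)
End effector: (11.0827, 6.2020)

Answer: 11.0827 6.2020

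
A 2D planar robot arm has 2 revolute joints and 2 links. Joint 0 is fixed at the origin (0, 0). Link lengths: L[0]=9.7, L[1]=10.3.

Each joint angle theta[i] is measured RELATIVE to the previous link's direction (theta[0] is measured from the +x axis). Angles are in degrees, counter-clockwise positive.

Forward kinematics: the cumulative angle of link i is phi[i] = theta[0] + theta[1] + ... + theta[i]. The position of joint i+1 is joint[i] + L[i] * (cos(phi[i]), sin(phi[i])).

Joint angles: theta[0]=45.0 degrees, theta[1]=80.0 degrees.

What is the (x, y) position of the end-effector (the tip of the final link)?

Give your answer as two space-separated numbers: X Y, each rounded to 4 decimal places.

Answer: 0.9511 15.2962

Derivation:
joint[0] = (0.0000, 0.0000)  (base)
link 0: phi[0] = 45 = 45 deg
  cos(45 deg) = 0.7071, sin(45 deg) = 0.7071
  joint[1] = (0.0000, 0.0000) + 9.7 * (0.7071, 0.7071) = (0.0000 + 6.8589, 0.0000 + 6.8589) = (6.8589, 6.8589)
link 1: phi[1] = 45 + 80 = 125 deg
  cos(125 deg) = -0.5736, sin(125 deg) = 0.8192
  joint[2] = (6.8589, 6.8589) + 10.3 * (-0.5736, 0.8192) = (6.8589 + -5.9078, 6.8589 + 8.4373) = (0.9511, 15.2962)
End effector: (0.9511, 15.2962)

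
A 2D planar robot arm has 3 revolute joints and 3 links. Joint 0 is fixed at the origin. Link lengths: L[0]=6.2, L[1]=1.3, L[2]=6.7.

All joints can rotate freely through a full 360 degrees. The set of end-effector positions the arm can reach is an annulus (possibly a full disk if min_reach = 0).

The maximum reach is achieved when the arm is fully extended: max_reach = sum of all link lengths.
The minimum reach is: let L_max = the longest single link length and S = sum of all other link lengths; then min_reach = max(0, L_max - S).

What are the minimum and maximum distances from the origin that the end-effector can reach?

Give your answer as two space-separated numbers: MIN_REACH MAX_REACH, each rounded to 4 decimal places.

Link lengths: [6.2, 1.3, 6.7]
max_reach = 6.2 + 1.3 + 6.7 = 14.2
L_max = max([6.2, 1.3, 6.7]) = 6.7
S (sum of others) = 14.2 - 6.7 = 7.5
min_reach = max(0, 6.7 - 7.5) = max(0, -0.8) = 0

Answer: 0.0000 14.2000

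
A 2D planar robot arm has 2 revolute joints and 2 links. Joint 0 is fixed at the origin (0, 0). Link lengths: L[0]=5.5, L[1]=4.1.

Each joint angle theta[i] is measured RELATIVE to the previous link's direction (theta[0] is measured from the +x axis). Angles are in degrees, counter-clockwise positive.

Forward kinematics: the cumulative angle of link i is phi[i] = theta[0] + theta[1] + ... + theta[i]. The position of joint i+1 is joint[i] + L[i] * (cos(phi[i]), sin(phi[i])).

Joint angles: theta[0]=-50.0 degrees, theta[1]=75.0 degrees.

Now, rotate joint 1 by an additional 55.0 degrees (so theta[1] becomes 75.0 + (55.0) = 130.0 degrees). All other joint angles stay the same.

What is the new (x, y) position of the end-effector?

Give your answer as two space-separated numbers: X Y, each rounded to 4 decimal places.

Answer: 4.2473 -0.1755

Derivation:
joint[0] = (0.0000, 0.0000)  (base)
link 0: phi[0] = -50 = -50 deg
  cos(-50 deg) = 0.6428, sin(-50 deg) = -0.7660
  joint[1] = (0.0000, 0.0000) + 5.5 * (0.6428, -0.7660) = (0.0000 + 3.5353, 0.0000 + -4.2132) = (3.5353, -4.2132)
link 1: phi[1] = -50 + 130 = 80 deg
  cos(80 deg) = 0.1736, sin(80 deg) = 0.9848
  joint[2] = (3.5353, -4.2132) + 4.1 * (0.1736, 0.9848) = (3.5353 + 0.7120, -4.2132 + 4.0377) = (4.2473, -0.1755)
End effector: (4.2473, -0.1755)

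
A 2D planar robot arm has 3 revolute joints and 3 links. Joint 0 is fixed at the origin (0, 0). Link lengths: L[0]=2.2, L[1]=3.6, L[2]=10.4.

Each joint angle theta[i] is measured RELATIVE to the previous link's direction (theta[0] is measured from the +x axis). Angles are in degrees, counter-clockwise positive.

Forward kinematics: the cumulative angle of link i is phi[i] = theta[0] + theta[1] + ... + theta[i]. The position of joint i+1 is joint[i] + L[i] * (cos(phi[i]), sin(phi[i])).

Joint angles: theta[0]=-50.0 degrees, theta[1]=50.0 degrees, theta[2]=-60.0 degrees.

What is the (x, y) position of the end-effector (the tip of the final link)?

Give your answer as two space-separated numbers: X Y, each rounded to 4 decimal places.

Answer: 10.2141 -10.6920

Derivation:
joint[0] = (0.0000, 0.0000)  (base)
link 0: phi[0] = -50 = -50 deg
  cos(-50 deg) = 0.6428, sin(-50 deg) = -0.7660
  joint[1] = (0.0000, 0.0000) + 2.2 * (0.6428, -0.7660) = (0.0000 + 1.4141, 0.0000 + -1.6853) = (1.4141, -1.6853)
link 1: phi[1] = -50 + 50 = 0 deg
  cos(0 deg) = 1.0000, sin(0 deg) = 0.0000
  joint[2] = (1.4141, -1.6853) + 3.6 * (1.0000, 0.0000) = (1.4141 + 3.6000, -1.6853 + 0.0000) = (5.0141, -1.6853)
link 2: phi[2] = -50 + 50 + -60 = -60 deg
  cos(-60 deg) = 0.5000, sin(-60 deg) = -0.8660
  joint[3] = (5.0141, -1.6853) + 10.4 * (0.5000, -0.8660) = (5.0141 + 5.2000, -1.6853 + -9.0067) = (10.2141, -10.6920)
End effector: (10.2141, -10.6920)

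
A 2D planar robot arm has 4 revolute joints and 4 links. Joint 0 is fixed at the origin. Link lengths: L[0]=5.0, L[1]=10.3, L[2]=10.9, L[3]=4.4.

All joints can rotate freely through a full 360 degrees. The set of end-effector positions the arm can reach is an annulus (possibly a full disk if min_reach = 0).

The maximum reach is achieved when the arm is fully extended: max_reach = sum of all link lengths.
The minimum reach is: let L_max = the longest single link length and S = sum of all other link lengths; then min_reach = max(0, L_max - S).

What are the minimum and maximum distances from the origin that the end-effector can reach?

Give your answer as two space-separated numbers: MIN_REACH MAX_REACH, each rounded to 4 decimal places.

Answer: 0.0000 30.6000

Derivation:
Link lengths: [5.0, 10.3, 10.9, 4.4]
max_reach = 5 + 10.3 + 10.9 + 4.4 = 30.6
L_max = max([5.0, 10.3, 10.9, 4.4]) = 10.9
S (sum of others) = 30.6 - 10.9 = 19.7
min_reach = max(0, 10.9 - 19.7) = max(0, -8.8) = 0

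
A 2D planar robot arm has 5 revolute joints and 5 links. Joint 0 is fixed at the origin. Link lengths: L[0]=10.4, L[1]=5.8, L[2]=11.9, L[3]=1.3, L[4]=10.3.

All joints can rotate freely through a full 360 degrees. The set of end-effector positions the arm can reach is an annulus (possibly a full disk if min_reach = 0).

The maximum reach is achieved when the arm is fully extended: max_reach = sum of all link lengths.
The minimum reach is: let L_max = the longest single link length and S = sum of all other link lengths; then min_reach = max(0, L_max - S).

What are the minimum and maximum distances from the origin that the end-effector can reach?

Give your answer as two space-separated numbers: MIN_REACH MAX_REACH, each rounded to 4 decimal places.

Answer: 0.0000 39.7000

Derivation:
Link lengths: [10.4, 5.8, 11.9, 1.3, 10.3]
max_reach = 10.4 + 5.8 + 11.9 + 1.3 + 10.3 = 39.7
L_max = max([10.4, 5.8, 11.9, 1.3, 10.3]) = 11.9
S (sum of others) = 39.7 - 11.9 = 27.8
min_reach = max(0, 11.9 - 27.8) = max(0, -15.9) = 0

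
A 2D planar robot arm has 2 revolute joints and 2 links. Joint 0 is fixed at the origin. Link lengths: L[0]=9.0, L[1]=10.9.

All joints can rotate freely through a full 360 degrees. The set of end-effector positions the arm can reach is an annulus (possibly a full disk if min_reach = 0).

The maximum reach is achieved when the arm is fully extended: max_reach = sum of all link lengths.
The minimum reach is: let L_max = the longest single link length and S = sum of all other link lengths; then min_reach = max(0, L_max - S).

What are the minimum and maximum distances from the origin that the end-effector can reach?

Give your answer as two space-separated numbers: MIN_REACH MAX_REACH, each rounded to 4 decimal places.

Answer: 1.9000 19.9000

Derivation:
Link lengths: [9.0, 10.9]
max_reach = 9 + 10.9 = 19.9
L_max = max([9.0, 10.9]) = 10.9
S (sum of others) = 19.9 - 10.9 = 9
min_reach = max(0, 10.9 - 9) = max(0, 1.9) = 1.9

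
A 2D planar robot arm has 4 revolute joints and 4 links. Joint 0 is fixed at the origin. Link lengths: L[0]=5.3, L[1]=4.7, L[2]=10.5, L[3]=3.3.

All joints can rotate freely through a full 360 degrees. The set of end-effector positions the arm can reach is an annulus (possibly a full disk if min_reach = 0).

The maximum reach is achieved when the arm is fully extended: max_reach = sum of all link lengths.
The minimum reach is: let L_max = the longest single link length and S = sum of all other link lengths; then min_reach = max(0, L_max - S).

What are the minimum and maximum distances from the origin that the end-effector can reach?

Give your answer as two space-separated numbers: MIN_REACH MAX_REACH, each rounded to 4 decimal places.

Answer: 0.0000 23.8000

Derivation:
Link lengths: [5.3, 4.7, 10.5, 3.3]
max_reach = 5.3 + 4.7 + 10.5 + 3.3 = 23.8
L_max = max([5.3, 4.7, 10.5, 3.3]) = 10.5
S (sum of others) = 23.8 - 10.5 = 13.3
min_reach = max(0, 10.5 - 13.3) = max(0, -2.8) = 0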